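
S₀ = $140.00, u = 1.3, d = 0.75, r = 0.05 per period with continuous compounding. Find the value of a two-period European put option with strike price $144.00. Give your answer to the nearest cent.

$15.44

Risk-neutral probability p = (e^0.05 − 0.75)/(1.3 − 0.75) = 0.3013/0.5500 = 0.5478
Terminal stock prices: S_uu = 236.6, S_ud = 136.5, S_dd = 78.75
Terminal payoffs (K − S): max(-92.6, 0) = 0, max(7.5, 0) = 7.5, max(65.25, 0) = 65.25
Node u (S = 182): V_u = e^(−0.05)·[0.5478·0.0000 + 0.4522·7.5000] = 3.2263
Node d (S = 105): V_d = e^(−0.05)·[0.5478·7.5000 + 0.4522·65.2500] = 31.9770
Node 0 (S = 140): V_0 = e^(−0.05)·[0.5478·3.2263 + 0.4522·31.9770] = 15.4369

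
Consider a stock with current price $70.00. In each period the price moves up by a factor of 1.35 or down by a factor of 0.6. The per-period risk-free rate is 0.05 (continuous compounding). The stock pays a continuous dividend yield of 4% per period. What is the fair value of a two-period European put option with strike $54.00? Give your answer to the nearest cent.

$5.35

Per-period risk-free factor R = e^0.05 = 1.0513; dividend-adjusted growth = e^(0.05−0.04) = 1.0101.
Risk-neutral probability p = (1.0101 − 0.6)/(1.35 − 0.6) = 0.4101/0.7500 = 0.5467
Terminal stock prices: S_uu = 127.6, S_ud = 56.7, S_dd = 25.2
Terminal payoffs (K − S): max(-73.58, 0) = 0, max(-2.7, 0) = 0, max(28.8, 0) = 28.8
Node u (S = 94.5): V_u = e^(−0.05)·[0.5467·0.0000 + 0.4533·0.0000] = 0.0000
Node d (S = 42): V_d = e^(−0.05)·[0.5467·0.0000 + 0.4533·28.8000] = 12.4174
Node 0 (S = 70): V_0 = e^(−0.05)·[0.5467·0.0000 + 0.4533·12.4174] = 5.3539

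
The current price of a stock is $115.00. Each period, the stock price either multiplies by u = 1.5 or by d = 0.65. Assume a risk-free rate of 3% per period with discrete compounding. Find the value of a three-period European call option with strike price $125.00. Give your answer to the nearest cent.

$34.62

Risk-neutral probability p = (1 + 0.03 − 0.65)/(1.5 − 0.65) = 0.3800/0.8500 = 0.4471
Terminal stock prices: S_uuu = 388.1, S_uud = 168.2, S_udd = 72.88, S_ddd = 31.58
Terminal payoffs (S − K): max(263.1, 0) = 263.1, max(43.19, 0) = 43.19, max(-52.12, 0) = 0, max(-93.42, 0) = 0
Node uu (S = 258.8): V_uu = 1/1.03·[0.4471·263.1250 + 0.5529·43.1875] = 137.3908
Node ud (S = 112.1): V_ud = 1/1.03·[0.4471·43.1875 + 0.5529·0.0000] = 18.7450
Node dd (S = 48.59): V_dd = 1/1.03·[0.4471·0.0000 + 0.5529·0.0000] = 0.0000
Node u (S = 172.5): V_u = 1/1.03·[0.4471·137.3908 + 0.5529·18.7450] = 69.6958
Node d (S = 74.75): V_d = 1/1.03·[0.4471·18.7450 + 0.5529·0.0000] = 8.1360
Node 0 (S = 115): V_0 = 1/1.03·[0.4471·69.6958 + 0.5529·8.1360] = 34.6183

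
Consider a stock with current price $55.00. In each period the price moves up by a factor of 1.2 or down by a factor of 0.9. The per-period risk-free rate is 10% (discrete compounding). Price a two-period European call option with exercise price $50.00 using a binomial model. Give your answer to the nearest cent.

Risk-neutral probability p = (1 + 0.1 − 0.9)/(1.2 − 0.9) = 0.2000/0.3000 = 0.6667
Terminal stock prices: S_uu = 79.2, S_ud = 59.4, S_dd = 44.55
Terminal payoffs (S − K): max(29.2, 0) = 29.2, max(9.4, 0) = 9.4, max(-5.45, 0) = 0
Node u (S = 66): V_u = 1/1.1·[0.6667·29.2000 + 0.3333·9.4000] = 20.5455
Node d (S = 49.5): V_d = 1/1.1·[0.6667·9.4000 + 0.3333·0.0000] = 5.6970
Node 0 (S = 55): V_0 = 1/1.1·[0.6667·20.5455 + 0.3333·5.6970] = 14.1781

$14.18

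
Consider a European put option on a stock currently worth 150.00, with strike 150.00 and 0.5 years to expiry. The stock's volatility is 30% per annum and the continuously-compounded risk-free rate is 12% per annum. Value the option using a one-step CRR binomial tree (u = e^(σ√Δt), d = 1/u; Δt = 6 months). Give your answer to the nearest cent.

11.02

CRR parameters: u = e^(σ√Δt) = e^(0.3·√0.5) = 1.2363, d = 1/u = 0.8089
Per-period rate: rΔt = 0.12·0.5 = 0.06, so R = e^0.06 = 1.0618
Risk-neutral probability p = (e^0.06 − 0.8089)/(1.2363 − 0.8089) = 0.2530/0.4275 = 0.5918
Terminal stock prices: S_u = 185.4, S_d = 121.3
Terminal payoffs (K − S): max(-35.45, 0) = 0, max(28.67, 0) = 28.67
Node 0 (S = 150): V_0 = e^(−0.06)·[0.5918·0.0000 + 0.4082·28.6713] = 11.0213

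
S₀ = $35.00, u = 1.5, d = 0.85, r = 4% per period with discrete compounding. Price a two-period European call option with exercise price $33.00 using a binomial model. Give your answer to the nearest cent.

Risk-neutral probability p = (1 + 0.04 − 0.85)/(1.5 − 0.85) = 0.1900/0.6500 = 0.2923
Terminal stock prices: S_uu = 78.75, S_ud = 44.62, S_dd = 25.29
Terminal payoffs (S − K): max(45.75, 0) = 45.75, max(11.62, 0) = 11.62, max(-7.713, 0) = 0
Node u (S = 52.5): V_u = 1/1.04·[0.2923·45.7500 + 0.7077·11.6250] = 20.7692
Node d (S = 29.75): V_d = 1/1.04·[0.2923·11.6250 + 0.7077·0.0000] = 3.2674
Node 0 (S = 35): V_0 = 1/1.04·[0.2923·20.7692 + 0.7077·3.2674] = 8.0609

$8.06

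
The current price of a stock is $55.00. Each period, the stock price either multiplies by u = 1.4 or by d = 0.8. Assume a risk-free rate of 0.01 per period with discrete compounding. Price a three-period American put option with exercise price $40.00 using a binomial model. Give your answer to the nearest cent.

$3.16

Risk-neutral probability p = (1 + 0.01 − 0.8)/(1.4 − 0.8) = 0.2100/0.6000 = 0.3500
Terminal stock prices: S_uuu = 150.9, S_uud = 86.24, S_udd = 49.28, S_ddd = 28.16
Terminal payoffs (K − S): max(-110.9, 0) = 0, max(-46.24, 0) = 0, max(-9.28, 0) = 0, max(11.84, 0) = 11.84
Node uu (S = 107.8): continuation = 1/1.01·[0.3500·0.0000 + 0.6500·0.0000] = 0.0000; exercise value = 0.0000 ≤ continuation, so V_uu = 0.0000
Node ud (S = 61.6): continuation = 1/1.01·[0.3500·0.0000 + 0.6500·0.0000] = 0.0000; exercise value = 0.0000 ≤ continuation, so V_ud = 0.0000
Node dd (S = 35.2): continuation = 1/1.01·[0.3500·0.0000 + 0.6500·11.8400] = 7.6198; exercise value = 4.8000 ≤ continuation, so V_dd = 7.6198
Node u (S = 77): continuation = 1/1.01·[0.3500·0.0000 + 0.6500·0.0000] = 0.0000; exercise value = 0.0000 ≤ continuation, so V_u = 0.0000
Node d (S = 44): continuation = 1/1.01·[0.3500·0.0000 + 0.6500·7.6198] = 4.9038; exercise value = 0.0000 ≤ continuation, so V_d = 4.9038
Node 0 (S = 55): continuation = 1/1.01·[0.3500·0.0000 + 0.6500·4.9038] = 3.1559; exercise value = 0.0000 ≤ continuation, so V_0 = 3.1559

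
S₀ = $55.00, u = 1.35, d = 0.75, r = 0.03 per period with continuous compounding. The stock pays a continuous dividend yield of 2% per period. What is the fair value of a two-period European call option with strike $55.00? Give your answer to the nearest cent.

Per-period risk-free factor R = e^0.03 = 1.0305; dividend-adjusted growth = e^(0.03−0.02) = 1.0101.
Risk-neutral probability p = (1.0101 − 0.75)/(1.35 − 0.75) = 0.2601/0.6000 = 0.4334
Terminal stock prices: S_uu = 100.2, S_ud = 55.69, S_dd = 30.94
Terminal payoffs (S − K): max(45.24, 0) = 45.24, max(0.6875, 0) = 0.6875, max(-24.06, 0) = 0
Node u (S = 74.25): V_u = e^(−0.03)·[0.4334·45.2375 + 0.5666·0.6875] = 19.4052
Node d (S = 41.25): V_d = e^(−0.03)·[0.4334·0.6875 + 0.5666·0.0000] = 0.2892
Node 0 (S = 55): V_0 = e^(−0.03)·[0.4334·19.4052 + 0.5666·0.2892] = 8.3210

$8.32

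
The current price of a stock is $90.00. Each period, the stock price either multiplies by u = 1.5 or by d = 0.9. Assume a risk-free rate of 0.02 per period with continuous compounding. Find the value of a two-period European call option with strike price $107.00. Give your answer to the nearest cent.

$8.15

Risk-neutral probability p = (e^0.02 − 0.9)/(1.5 − 0.9) = 0.1202/0.6000 = 0.2003
Terminal stock prices: S_uu = 202.5, S_ud = 121.5, S_dd = 72.9
Terminal payoffs (S − K): max(95.5, 0) = 95.5, max(14.5, 0) = 14.5, max(-34.1, 0) = 0
Node u (S = 135): V_u = e^(−0.02)·[0.2003·95.5000 + 0.7997·14.5000] = 30.1187
Node d (S = 81): V_d = e^(−0.02)·[0.2003·14.5000 + 0.7997·0.0000] = 2.8473
Node 0 (S = 90): V_0 = e^(−0.02)·[0.2003·30.1187 + 0.7997·2.8473] = 8.1462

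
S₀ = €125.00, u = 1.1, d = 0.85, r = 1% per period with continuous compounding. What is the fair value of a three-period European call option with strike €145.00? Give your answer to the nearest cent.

Risk-neutral probability p = (e^0.01 − 0.85)/(1.1 − 0.85) = 0.1601/0.2500 = 0.6402
Terminal stock prices: S_uuu = 166.4, S_uud = 128.6, S_udd = 99.34, S_ddd = 76.77
Terminal payoffs (S − K): max(21.38, 0) = 21.38, max(-16.44, 0) = 0, max(-45.66, 0) = 0, max(-68.23, 0) = 0
Node uu (S = 151.3): V_uu = e^(−0.01)·[0.6402·21.3750 + 0.3598·0.0000] = 13.5481
Node ud (S = 116.9): V_ud = e^(−0.01)·[0.6402·0.0000 + 0.3598·0.0000] = 0.0000
Node dd (S = 90.31): V_dd = e^(−0.01)·[0.6402·0.0000 + 0.3598·0.0000] = 0.0000
Node u (S = 137.5): V_u = e^(−0.01)·[0.6402·13.5481 + 0.3598·0.0000] = 8.5872
Node d (S = 106.2): V_d = e^(−0.01)·[0.6402·0.0000 + 0.3598·0.0000] = 0.0000
Node 0 (S = 125): V_0 = e^(−0.01)·[0.6402·8.5872 + 0.3598·0.0000] = 5.4428

€5.44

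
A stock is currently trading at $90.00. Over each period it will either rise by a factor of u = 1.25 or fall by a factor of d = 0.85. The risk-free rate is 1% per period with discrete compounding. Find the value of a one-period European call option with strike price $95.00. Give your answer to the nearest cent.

Risk-neutral probability p = (1 + 0.01 − 0.85)/(1.25 − 0.85) = 0.1600/0.4000 = 0.4000
Terminal stock prices: S_u = 112.5, S_d = 76.5
Terminal payoffs (S − K): max(17.5, 0) = 17.5, max(-18.5, 0) = 0
Node 0 (S = 90): V_0 = 1/1.01·[0.4000·17.5000 + 0.6000·0.0000] = 6.9307

$6.93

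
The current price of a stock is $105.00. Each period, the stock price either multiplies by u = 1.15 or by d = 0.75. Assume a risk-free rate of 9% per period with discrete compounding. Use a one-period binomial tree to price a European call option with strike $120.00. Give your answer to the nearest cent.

$0.58

Risk-neutral probability p = (1 + 0.09 − 0.75)/(1.15 − 0.75) = 0.3400/0.4000 = 0.8500
Terminal stock prices: S_u = 120.7, S_d = 78.75
Terminal payoffs (S − K): max(0.75, 0) = 0.75, max(-41.25, 0) = 0
Node 0 (S = 105): V_0 = 1/1.09·[0.8500·0.7500 + 0.1500·0.0000] = 0.5849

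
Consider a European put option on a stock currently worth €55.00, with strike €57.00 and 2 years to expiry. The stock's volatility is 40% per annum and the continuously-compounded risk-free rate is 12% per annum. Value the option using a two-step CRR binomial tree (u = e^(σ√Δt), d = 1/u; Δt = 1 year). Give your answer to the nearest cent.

CRR parameters: u = e^(σ√Δt) = e^(0.4·√1) = 1.4918, d = 1/u = 0.6703
Per-period rate: rΔt = 0.12·1 = 0.12, so R = e^0.12 = 1.1275
Risk-neutral probability p = (e^0.12 − 0.6703)/(1.4918 − 0.6703) = 0.4572/0.8215 = 0.5565
Terminal stock prices: S_uu = 122.4, S_ud = 55, S_dd = 24.71
Terminal payoffs (K − S): max(-65.4, 0) = 0, max(2, 0) = 2, max(32.29, 0) = 32.29
Node u (S = 82.05): V_u = e^(−0.12)·[0.5565·0.0000 + 0.4435·2.0000] = 0.7867
Node d (S = 36.87): V_d = e^(−0.12)·[0.5565·2.0000 + 0.4435·32.2869] = 13.6869
Node 0 (S = 55): V_0 = e^(−0.12)·[0.5565·0.7867 + 0.4435·13.6869] = 5.7719

€5.77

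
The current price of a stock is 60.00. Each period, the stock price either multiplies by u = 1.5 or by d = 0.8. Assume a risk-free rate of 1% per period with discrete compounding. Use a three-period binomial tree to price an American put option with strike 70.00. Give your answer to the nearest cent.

18.72

Risk-neutral probability p = (1 + 0.01 − 0.8)/(1.5 − 0.8) = 0.2100/0.7000 = 0.3000
Terminal stock prices: S_uuu = 202.5, S_uud = 108, S_udd = 57.6, S_ddd = 30.72
Terminal payoffs (K − S): max(-132.5, 0) = 0, max(-38, 0) = 0, max(12.4, 0) = 12.4, max(39.28, 0) = 39.28
Node uu (S = 135): continuation = 1/1.01·[0.3000·0.0000 + 0.7000·0.0000] = 0.0000; exercise value = 0.0000 ≤ continuation, so V_uu = 0.0000
Node ud (S = 72): continuation = 1/1.01·[0.3000·0.0000 + 0.7000·12.4000] = 8.5941; exercise value = 0.0000 ≤ continuation, so V_ud = 8.5941
Node dd (S = 38.4): continuation = 1/1.01·[0.3000·12.4000 + 0.7000·39.2800] = 30.9069; exercise value = 31.6000 > continuation, so V_dd = 31.6000 (exercise)
Node u (S = 90): continuation = 1/1.01·[0.3000·0.0000 + 0.7000·8.5941] = 5.9563; exercise value = 0.0000 ≤ continuation, so V_u = 5.9563
Node d (S = 48): continuation = 1/1.01·[0.3000·8.5941 + 0.7000·31.6000] = 24.4537; exercise value = 22.0000 ≤ continuation, so V_d = 24.4537
Node 0 (S = 60): continuation = 1/1.01·[0.3000·5.9563 + 0.7000·24.4537] = 18.7173; exercise value = 10.0000 ≤ continuation, so V_0 = 18.7173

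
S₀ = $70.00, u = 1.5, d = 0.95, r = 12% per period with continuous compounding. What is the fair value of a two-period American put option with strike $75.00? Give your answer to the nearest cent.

$5.11

Risk-neutral probability p = (e^0.12 − 0.95)/(1.5 − 0.95) = 0.1775/0.5500 = 0.3227
Terminal stock prices: S_uu = 157.5, S_ud = 99.75, S_dd = 63.17
Terminal payoffs (K − S): max(-82.5, 0) = 0, max(-24.75, 0) = 0, max(11.83, 0) = 11.83
Node u (S = 105): continuation = e^(−0.12)·[0.3227·0.0000 + 0.6773·0.0000] = 0.0000; exercise value = 0.0000 ≤ continuation, so V_u = 0.0000
Node d (S = 66.5): continuation = e^(−0.12)·[0.3227·0.0000 + 0.6773·11.8250] = 7.1032; exercise value = 8.5000 > continuation, so V_d = 8.5000 (exercise)
Node 0 (S = 70): continuation = e^(−0.12)·[0.3227·0.0000 + 0.6773·8.5000] = 5.1059; exercise value = 5.0000 ≤ continuation, so V_0 = 5.1059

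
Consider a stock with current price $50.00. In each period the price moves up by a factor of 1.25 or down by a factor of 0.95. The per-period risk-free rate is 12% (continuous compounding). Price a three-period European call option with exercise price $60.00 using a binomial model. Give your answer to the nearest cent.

$9.70

Risk-neutral probability p = (e^0.12 − 0.95)/(1.25 − 0.95) = 0.1775/0.3000 = 0.5917
Terminal stock prices: S_uuu = 97.66, S_uud = 74.22, S_udd = 56.41, S_ddd = 42.87
Terminal payoffs (S − K): max(37.66, 0) = 37.66, max(14.22, 0) = 14.22, max(-3.594, 0) = 0, max(-17.13, 0) = 0
Node uu (S = 78.12): V_uu = e^(−0.12)·[0.5917·37.6562 + 0.4083·14.2188] = 24.9098
Node ud (S = 59.38): V_ud = e^(−0.12)·[0.5917·14.2188 + 0.4083·0.0000] = 7.4613
Node dd (S = 45.12): V_dd = e^(−0.12)·[0.5917·0.0000 + 0.4083·0.0000] = 0.0000
Node u (S = 62.5): V_u = e^(−0.12)·[0.5917·24.9098 + 0.4083·7.4613] = 15.7737
Node d (S = 47.5): V_d = e^(−0.12)·[0.5917·7.4613 + 0.4083·0.0000] = 3.9153
Node 0 (S = 50): V_0 = e^(−0.12)·[0.5917·15.7737 + 0.4083·3.9153] = 9.6953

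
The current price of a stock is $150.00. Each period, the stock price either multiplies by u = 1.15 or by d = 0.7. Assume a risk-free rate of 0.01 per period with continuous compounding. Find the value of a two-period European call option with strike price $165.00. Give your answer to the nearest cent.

Risk-neutral probability p = (e^0.01 − 0.7)/(1.15 − 0.7) = 0.3101/0.4500 = 0.6890
Terminal stock prices: S_uu = 198.4, S_ud = 120.7, S_dd = 73.5
Terminal payoffs (S − K): max(33.37, 0) = 33.37, max(-44.25, 0) = 0, max(-91.5, 0) = 0
Node u (S = 172.5): V_u = e^(−0.01)·[0.6890·33.3750 + 0.3110·0.0000] = 22.7666
Node d (S = 105): V_d = e^(−0.01)·[0.6890·0.0000 + 0.3110·0.0000] = 0.0000
Node 0 (S = 150): V_0 = e^(−0.01)·[0.6890·22.7666 + 0.3110·0.0000] = 15.5301

$15.53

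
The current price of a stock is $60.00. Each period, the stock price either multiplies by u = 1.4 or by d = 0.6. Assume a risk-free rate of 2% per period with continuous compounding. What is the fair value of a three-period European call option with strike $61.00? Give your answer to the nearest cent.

$17.68

Risk-neutral probability p = (e^0.02 − 0.6)/(1.4 − 0.6) = 0.4202/0.8000 = 0.5253
Terminal stock prices: S_uuu = 164.6, S_uud = 70.56, S_udd = 30.24, S_ddd = 12.96
Terminal payoffs (S − K): max(103.6, 0) = 103.6, max(9.56, 0) = 9.56, max(-30.76, 0) = 0, max(-48.04, 0) = 0
Node uu (S = 117.6): V_uu = e^(−0.02)·[0.5253·103.6400 + 0.4747·9.5600] = 57.8079
Node ud (S = 50.4): V_ud = e^(−0.02)·[0.5253·9.5600 + 0.4747·0.0000] = 4.9220
Node dd (S = 21.6): V_dd = e^(−0.02)·[0.5253·0.0000 + 0.4747·0.0000] = 0.0000
Node u (S = 84): V_u = e^(−0.02)·[0.5253·57.8079 + 0.4747·4.9220] = 32.0529
Node d (S = 36): V_d = e^(−0.02)·[0.5253·4.9220 + 0.4747·0.0000] = 2.5341
Node 0 (S = 60): V_0 = e^(−0.02)·[0.5253·32.0529 + 0.4747·2.5341] = 17.6817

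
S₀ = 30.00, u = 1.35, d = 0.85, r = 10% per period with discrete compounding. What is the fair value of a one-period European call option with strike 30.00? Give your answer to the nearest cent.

Risk-neutral probability p = (1 + 0.1 − 0.85)/(1.35 − 0.85) = 0.2500/0.5000 = 0.5000
Terminal stock prices: S_u = 40.5, S_d = 25.5
Terminal payoffs (S − K): max(10.5, 0) = 10.5, max(-4.5, 0) = 0
Node 0 (S = 30): V_0 = 1/1.1·[0.5000·10.5000 + 0.5000·0.0000] = 4.7727

4.77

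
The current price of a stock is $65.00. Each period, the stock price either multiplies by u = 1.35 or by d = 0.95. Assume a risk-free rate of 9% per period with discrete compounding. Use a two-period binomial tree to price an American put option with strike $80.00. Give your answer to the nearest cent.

Risk-neutral probability p = (1 + 0.09 − 0.95)/(1.35 − 0.95) = 0.1400/0.4000 = 0.3500
Terminal stock prices: S_uu = 118.5, S_ud = 83.36, S_dd = 58.66
Terminal payoffs (K − S): max(-38.46, 0) = 0, max(-3.362, 0) = 0, max(21.34, 0) = 21.34
Node u (S = 87.75): continuation = 1/1.09·[0.3500·0.0000 + 0.6500·0.0000] = 0.0000; exercise value = 0.0000 ≤ continuation, so V_u = 0.0000
Node d (S = 61.75): continuation = 1/1.09·[0.3500·0.0000 + 0.6500·21.3375] = 12.7242; exercise value = 18.2500 > continuation, so V_d = 18.2500 (exercise)
Node 0 (S = 65): continuation = 1/1.09·[0.3500·0.0000 + 0.6500·18.2500] = 10.8830; exercise value = 15.0000 > continuation, so V_0 = 15.0000 (exercise)

$15.00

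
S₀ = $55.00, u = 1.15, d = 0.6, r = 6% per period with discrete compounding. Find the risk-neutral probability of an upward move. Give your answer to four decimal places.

p = 0.8364

Risk-neutral probability p = (1 + 0.06 − 0.6)/(1.15 − 0.6) = 0.4600/0.5500 = 0.8364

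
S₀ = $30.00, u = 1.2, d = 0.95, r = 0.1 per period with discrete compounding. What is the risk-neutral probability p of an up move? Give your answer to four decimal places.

p = 0.6000

Risk-neutral probability p = (1 + 0.1 − 0.95)/(1.2 − 0.95) = 0.1500/0.2500 = 0.6000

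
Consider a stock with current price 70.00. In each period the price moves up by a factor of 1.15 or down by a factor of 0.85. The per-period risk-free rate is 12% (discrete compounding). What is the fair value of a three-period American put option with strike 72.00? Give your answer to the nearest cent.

2.00

Risk-neutral probability p = (1 + 0.12 − 0.85)/(1.15 − 0.85) = 0.2700/0.3000 = 0.9000
Terminal stock prices: S_uuu = 106.5, S_uud = 78.69, S_udd = 58.16, S_ddd = 42.99
Terminal payoffs (K − S): max(-34.46, 0) = 0, max(-6.689, 0) = 0, max(13.84, 0) = 13.84, max(29.01, 0) = 29.01
Node uu (S = 92.57): continuation = 1/1.12·[0.9000·0.0000 + 0.1000·0.0000] = 0.0000; exercise value = 0.0000 ≤ continuation, so V_uu = 0.0000
Node ud (S = 68.42): continuation = 1/1.12·[0.9000·0.0000 + 0.1000·13.8388] = 1.2356; exercise value = 3.5750 > continuation, so V_ud = 3.5750 (exercise)
Node dd (S = 50.57): continuation = 1/1.12·[0.9000·13.8388 + 0.1000·29.0113] = 13.7107; exercise value = 21.4250 > continuation, so V_dd = 21.4250 (exercise)
Node u (S = 80.5): continuation = 1/1.12·[0.9000·0.0000 + 0.1000·3.5750] = 0.3192; exercise value = 0.0000 ≤ continuation, so V_u = 0.3192
Node d (S = 59.5): continuation = 1/1.12·[0.9000·3.5750 + 0.1000·21.4250] = 4.7857; exercise value = 12.5000 > continuation, so V_d = 12.5000 (exercise)
Node 0 (S = 70): continuation = 1/1.12·[0.9000·0.3192 + 0.1000·12.5000] = 1.3726; exercise value = 2.0000 > continuation, so V_0 = 2.0000 (exercise)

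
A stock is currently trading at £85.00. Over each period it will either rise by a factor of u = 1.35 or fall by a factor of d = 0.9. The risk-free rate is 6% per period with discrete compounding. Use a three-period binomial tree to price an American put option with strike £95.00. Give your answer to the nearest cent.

Risk-neutral probability p = (1 + 0.06 − 0.9)/(1.35 − 0.9) = 0.1600/0.4500 = 0.3556
Terminal stock prices: S_uuu = 209.1, S_uud = 139.4, S_udd = 92.95, S_ddd = 61.97
Terminal payoffs (K − S): max(-114.1, 0) = 0, max(-44.42, 0) = 0, max(2.052, 0) = 2.052, max(33.03, 0) = 33.03
Node uu (S = 154.9): continuation = 1/1.06·[0.3556·0.0000 + 0.6444·0.0000] = 0.0000; exercise value = 0.0000 ≤ continuation, so V_uu = 0.0000
Node ud (S = 103.3): continuation = 1/1.06·[0.3556·0.0000 + 0.6444·2.0525] = 1.2479; exercise value = 0.0000 ≤ continuation, so V_ud = 1.2479
Node dd (S = 68.85): continuation = 1/1.06·[0.3556·2.0525 + 0.6444·33.0350] = 20.7726; exercise value = 26.1500 > continuation, so V_dd = 26.1500 (exercise)
Node u (S = 114.8): continuation = 1/1.06·[0.3556·0.0000 + 0.6444·1.2479] = 0.7587; exercise value = 0.0000 ≤ continuation, so V_u = 0.7587
Node d (S = 76.5): continuation = 1/1.06·[0.3556·1.2479 + 0.6444·26.1500] = 16.3169; exercise value = 18.5000 > continuation, so V_d = 18.5000 (exercise)
Node 0 (S = 85): continuation = 1/1.06·[0.3556·0.7587 + 0.6444·18.5000] = 11.5019; exercise value = 10.0000 ≤ continuation, so V_0 = 11.5019

£11.50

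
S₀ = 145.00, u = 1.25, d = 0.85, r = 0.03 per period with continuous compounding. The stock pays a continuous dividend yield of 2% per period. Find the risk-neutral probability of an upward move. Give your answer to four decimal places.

Per-period risk-free factor R = e^0.03 = 1.0305; dividend-adjusted growth = e^(0.03−0.02) = 1.0101.
Risk-neutral probability p = (1.0101 − 0.85)/(1.25 − 0.85) = 0.1601/0.4000 = 0.4001

p = 0.4001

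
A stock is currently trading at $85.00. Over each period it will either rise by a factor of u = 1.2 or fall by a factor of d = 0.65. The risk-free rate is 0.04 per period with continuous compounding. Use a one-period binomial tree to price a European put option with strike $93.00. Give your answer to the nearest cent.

$10.50

Risk-neutral probability p = (e^0.04 − 0.65)/(1.2 − 0.65) = 0.3908/0.5500 = 0.7106
Terminal stock prices: S_u = 102, S_d = 55.25
Terminal payoffs (K − S): max(-9, 0) = 0, max(37.75, 0) = 37.75
Node 0 (S = 85): V_0 = e^(−0.04)·[0.7106·0.0000 + 0.2894·37.7500] = 10.4977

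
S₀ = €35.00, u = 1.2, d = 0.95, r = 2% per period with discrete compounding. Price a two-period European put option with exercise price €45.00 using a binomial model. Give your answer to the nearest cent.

Risk-neutral probability p = (1 + 0.02 − 0.95)/(1.2 − 0.95) = 0.0700/0.2500 = 0.2800
Terminal stock prices: S_uu = 50.4, S_ud = 39.9, S_dd = 31.59
Terminal payoffs (K − S): max(-5.4, 0) = 0, max(5.1, 0) = 5.1, max(13.41, 0) = 13.41
Node u (S = 42): V_u = 1/1.02·[0.2800·0.0000 + 0.7200·5.1000] = 3.6000
Node d (S = 33.25): V_d = 1/1.02·[0.2800·5.1000 + 0.7200·13.4125] = 10.8676
Node 0 (S = 35): V_0 = 1/1.02·[0.2800·3.6000 + 0.7200·10.8676] = 8.6595

€8.66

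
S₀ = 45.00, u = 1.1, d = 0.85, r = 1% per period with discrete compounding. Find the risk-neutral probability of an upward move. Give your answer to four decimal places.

Risk-neutral probability p = (1 + 0.01 − 0.85)/(1.1 − 0.85) = 0.1600/0.2500 = 0.6400

p = 0.6400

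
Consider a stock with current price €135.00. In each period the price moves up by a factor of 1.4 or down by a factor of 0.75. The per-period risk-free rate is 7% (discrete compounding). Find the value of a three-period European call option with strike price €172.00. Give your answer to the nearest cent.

€27.30

Risk-neutral probability p = (1 + 0.07 − 0.75)/(1.4 − 0.75) = 0.3200/0.6500 = 0.4923
Terminal stock prices: S_uuu = 370.4, S_uud = 198.4, S_udd = 106.3, S_ddd = 56.95
Terminal payoffs (S − K): max(198.4, 0) = 198.4, max(26.45, 0) = 26.45, max(-65.69, 0) = 0, max(-115, 0) = 0
Node uu (S = 264.6): V_uu = 1/1.07·[0.4923·198.4400 + 0.5077·26.4500] = 103.8523
Node ud (S = 141.8): V_ud = 1/1.07·[0.4923·26.4500 + 0.5077·0.0000] = 12.1697
Node dd (S = 75.94): V_dd = 1/1.07·[0.4923·0.0000 + 0.5077·0.0000] = 0.0000
Node u (S = 189): V_u = 1/1.07·[0.4923·103.8523 + 0.5077·12.1697] = 53.5568
Node d (S = 101.2): V_d = 1/1.07·[0.4923·12.1697 + 0.5077·0.0000] = 5.5993
Node 0 (S = 135): V_0 = 1/1.07·[0.4923·53.5568 + 0.5077·5.5993] = 27.2982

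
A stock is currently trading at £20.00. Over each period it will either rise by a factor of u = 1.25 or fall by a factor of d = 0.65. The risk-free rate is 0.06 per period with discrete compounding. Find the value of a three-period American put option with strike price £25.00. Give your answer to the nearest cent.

Risk-neutral probability p = (1 + 0.06 − 0.65)/(1.25 − 0.65) = 0.4100/0.6000 = 0.6833
Terminal stock prices: S_uuu = 39.06, S_uud = 20.31, S_udd = 10.56, S_ddd = 5.492
Terminal payoffs (K − S): max(-14.06, 0) = 0, max(4.688, 0) = 4.688, max(14.44, 0) = 14.44, max(19.51, 0) = 19.51
Node uu (S = 31.25): continuation = 1/1.06·[0.6833·0.0000 + 0.3167·4.6875] = 1.4004; exercise value = 0.0000 ≤ continuation, so V_uu = 1.4004
Node ud (S = 16.25): continuation = 1/1.06·[0.6833·4.6875 + 0.3167·14.4375] = 7.3349; exercise value = 8.7500 > continuation, so V_ud = 8.7500 (exercise)
Node dd (S = 8.45): continuation = 1/1.06·[0.6833·14.4375 + 0.3167·19.5075] = 15.1349; exercise value = 16.5500 > continuation, so V_dd = 16.5500 (exercise)
Node u (S = 25): continuation = 1/1.06·[0.6833·1.4004 + 0.3167·8.7500] = 3.5167; exercise value = 0.0000 ≤ continuation, so V_u = 3.5167
Node d (S = 13): continuation = 1/1.06·[0.6833·8.7500 + 0.3167·16.5500] = 10.5849; exercise value = 12.0000 > continuation, so V_d = 12.0000 (exercise)
Node 0 (S = 20): continuation = 1/1.06·[0.6833·3.5167 + 0.3167·12.0000] = 5.8520; exercise value = 5.0000 ≤ continuation, so V_0 = 5.8520

£5.85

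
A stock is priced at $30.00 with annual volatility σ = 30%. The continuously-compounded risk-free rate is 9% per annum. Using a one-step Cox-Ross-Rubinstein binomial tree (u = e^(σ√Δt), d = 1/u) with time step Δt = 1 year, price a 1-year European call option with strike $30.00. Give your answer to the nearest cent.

CRR parameters: u = e^(σ√Δt) = e^(0.3·√1) = 1.3499, d = 1/u = 0.7408
Per-period rate: rΔt = 0.09·1 = 0.09, so R = e^0.09 = 1.0942
Risk-neutral probability p = (e^0.09 − 0.7408)/(1.3499 − 0.7408) = 0.3534/0.6090 = 0.5802
Terminal stock prices: S_u = 40.5, S_d = 22.22
Terminal payoffs (S − K): max(10.5, 0) = 10.5, max(-7.775, 0) = 0
Node 0 (S = 30): V_0 = e^(−0.09)·[0.5802·10.4958 + 0.4198·0.0000] = 5.5654

$5.57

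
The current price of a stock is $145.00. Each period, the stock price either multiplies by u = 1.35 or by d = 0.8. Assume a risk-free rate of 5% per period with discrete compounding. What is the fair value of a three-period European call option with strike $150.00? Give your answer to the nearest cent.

$34.71

Risk-neutral probability p = (1 + 0.05 − 0.8)/(1.35 − 0.8) = 0.2500/0.5500 = 0.4545
Terminal stock prices: S_uuu = 356.8, S_uud = 211.4, S_udd = 125.3, S_ddd = 74.24
Terminal payoffs (S − K): max(206.8, 0) = 206.8, max(61.41, 0) = 61.41, max(-24.72, 0) = 0, max(-75.76, 0) = 0
Node uu (S = 264.3): V_uu = 1/1.05·[0.4545·206.7544 + 0.5455·61.4100] = 121.4054
Node ud (S = 156.6): V_ud = 1/1.05·[0.4545·61.4100 + 0.5455·0.0000] = 26.5844
Node dd (S = 92.8): V_dd = 1/1.05·[0.4545·0.0000 + 0.5455·0.0000] = 0.0000
Node u (S = 195.8): V_u = 1/1.05·[0.4545·121.4054 + 0.5455·26.5844] = 66.3665
Node d (S = 116): V_d = 1/1.05·[0.4545·26.5844 + 0.5455·0.0000] = 11.5084
Node 0 (S = 145): V_0 = 1/1.05·[0.4545·66.3665 + 0.5455·11.5084] = 34.7085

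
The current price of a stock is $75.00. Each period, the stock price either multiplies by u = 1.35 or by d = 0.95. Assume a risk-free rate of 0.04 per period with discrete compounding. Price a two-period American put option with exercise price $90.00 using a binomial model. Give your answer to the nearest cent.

$15.00

Risk-neutral probability p = (1 + 0.04 − 0.95)/(1.35 − 0.95) = 0.0900/0.4000 = 0.2250
Terminal stock prices: S_uu = 136.7, S_ud = 96.19, S_dd = 67.69
Terminal payoffs (K − S): max(-46.69, 0) = 0, max(-6.188, 0) = 0, max(22.31, 0) = 22.31
Node u (S = 101.2): continuation = 1/1.04·[0.2250·0.0000 + 0.7750·0.0000] = 0.0000; exercise value = 0.0000 ≤ continuation, so V_u = 0.0000
Node d (S = 71.25): continuation = 1/1.04·[0.2250·0.0000 + 0.7750·22.3125] = 16.6271; exercise value = 18.7500 > continuation, so V_d = 18.7500 (exercise)
Node 0 (S = 75): continuation = 1/1.04·[0.2250·0.0000 + 0.7750·18.7500] = 13.9724; exercise value = 15.0000 > continuation, so V_0 = 15.0000 (exercise)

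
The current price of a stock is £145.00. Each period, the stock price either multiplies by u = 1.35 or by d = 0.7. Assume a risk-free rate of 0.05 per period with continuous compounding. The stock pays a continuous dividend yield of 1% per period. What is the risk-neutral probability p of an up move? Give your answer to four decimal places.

Per-period risk-free factor R = e^0.05 = 1.0513; dividend-adjusted growth = e^(0.05−0.01) = 1.0408.
Risk-neutral probability p = (1.0408 − 0.7)/(1.35 − 0.7) = 0.3408/0.6500 = 0.5243

p = 0.5243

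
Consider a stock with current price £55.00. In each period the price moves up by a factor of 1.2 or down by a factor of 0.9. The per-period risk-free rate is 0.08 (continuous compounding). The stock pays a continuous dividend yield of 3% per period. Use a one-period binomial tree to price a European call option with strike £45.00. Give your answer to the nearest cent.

£11.83

Per-period risk-free factor R = e^0.08 = 1.0833; dividend-adjusted growth = e^(0.08−0.03) = 1.0513.
Risk-neutral probability p = (1.0513 − 0.9)/(1.2 − 0.9) = 0.1513/0.3000 = 0.5042
Terminal stock prices: S_u = 66, S_d = 49.5
Terminal payoffs (S − K): max(21, 0) = 21, max(4.5, 0) = 4.5
Node 0 (S = 55): V_0 = e^(−0.08)·[0.5042·21.0000 + 0.4958·4.5000] = 11.8343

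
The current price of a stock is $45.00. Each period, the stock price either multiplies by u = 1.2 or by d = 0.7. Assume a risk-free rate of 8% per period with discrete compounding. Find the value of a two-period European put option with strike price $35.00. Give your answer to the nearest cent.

Risk-neutral probability p = (1 + 0.08 − 0.7)/(1.2 − 0.7) = 0.3800/0.5000 = 0.7600
Terminal stock prices: S_uu = 64.8, S_ud = 37.8, S_dd = 22.05
Terminal payoffs (K − S): max(-29.8, 0) = 0, max(-2.8, 0) = 0, max(12.95, 0) = 12.95
Node u (S = 54): V_u = 1/1.08·[0.7600·0.0000 + 0.2400·0.0000] = 0.0000
Node d (S = 31.5): V_d = 1/1.08·[0.7600·0.0000 + 0.2400·12.9500] = 2.8778
Node 0 (S = 45): V_0 = 1/1.08·[0.7600·0.0000 + 0.2400·2.8778] = 0.6395

$0.64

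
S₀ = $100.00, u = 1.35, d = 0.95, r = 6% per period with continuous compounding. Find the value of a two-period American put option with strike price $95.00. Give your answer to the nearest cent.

Risk-neutral probability p = (e^0.06 − 0.95)/(1.35 − 0.95) = 0.1118/0.4000 = 0.2796
Terminal stock prices: S_uu = 182.3, S_ud = 128.2, S_dd = 90.25
Terminal payoffs (K − S): max(-87.25, 0) = 0, max(-33.25, 0) = 0, max(4.75, 0) = 4.75
Node u (S = 135): continuation = e^(−0.06)·[0.2796·0.0000 + 0.7204·0.0000] = 0.0000; exercise value = 0.0000 ≤ continuation, so V_u = 0.0000
Node d (S = 95): continuation = e^(−0.06)·[0.2796·0.0000 + 0.7204·4.7500] = 3.2227; exercise value = 0.0000 ≤ continuation, so V_d = 3.2227
Node 0 (S = 100): continuation = e^(−0.06)·[0.2796·0.0000 + 0.7204·3.2227] = 2.1864; exercise value = 0.0000 ≤ continuation, so V_0 = 2.1864

$2.19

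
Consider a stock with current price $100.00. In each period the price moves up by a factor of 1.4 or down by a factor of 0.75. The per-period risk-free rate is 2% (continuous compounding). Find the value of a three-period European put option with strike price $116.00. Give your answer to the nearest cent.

Risk-neutral probability p = (e^0.02 − 0.75)/(1.4 − 0.75) = 0.2702/0.6500 = 0.4157
Terminal stock prices: S_uuu = 274.4, S_uud = 147, S_udd = 78.75, S_ddd = 42.19
Terminal payoffs (K − S): max(-158.4, 0) = 0, max(-31, 0) = 0, max(37.25, 0) = 37.25, max(73.81, 0) = 73.81
Node uu (S = 196): V_uu = e^(−0.02)·[0.4157·0.0000 + 0.5843·0.0000] = 0.0000
Node ud (S = 105): V_ud = e^(−0.02)·[0.4157·0.0000 + 0.5843·37.2500] = 21.3344
Node dd (S = 56.25): V_dd = e^(−0.02)·[0.4157·37.2500 + 0.5843·73.8125] = 57.4530
Node u (S = 140): V_u = e^(−0.02)·[0.4157·0.0000 + 0.5843·21.3344] = 12.2190
Node d (S = 75): V_d = e^(−0.02)·[0.4157·21.3344 + 0.5843·57.4530] = 41.5984
Node 0 (S = 100): V_0 = e^(−0.02)·[0.4157·12.2190 + 0.5843·41.5984] = 28.8037

$28.80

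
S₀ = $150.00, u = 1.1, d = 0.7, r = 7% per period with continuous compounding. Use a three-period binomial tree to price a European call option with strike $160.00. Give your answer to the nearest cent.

Risk-neutral probability p = (e^0.07 − 0.7)/(1.1 − 0.7) = 0.3725/0.4000 = 0.9313
Terminal stock prices: S_uuu = 199.7, S_uud = 127.1, S_udd = 80.85, S_ddd = 51.45
Terminal payoffs (S − K): max(39.65, 0) = 39.65, max(-32.95, 0) = 0, max(-79.15, 0) = 0, max(-108.6, 0) = 0
Node uu (S = 181.5): V_uu = e^(−0.07)·[0.9313·39.6500 + 0.0687·0.0000] = 34.4285
Node ud (S = 115.5): V_ud = e^(−0.07)·[0.9313·0.0000 + 0.0687·0.0000] = 0.0000
Node dd (S = 73.5): V_dd = e^(−0.07)·[0.9313·0.0000 + 0.0687·0.0000] = 0.0000
Node u (S = 165): V_u = e^(−0.07)·[0.9313·34.4285 + 0.0687·0.0000] = 29.8947
Node d (S = 105): V_d = e^(−0.07)·[0.9313·0.0000 + 0.0687·0.0000] = 0.0000
Node 0 (S = 150): V_0 = e^(−0.07)·[0.9313·29.8947 + 0.0687·0.0000] = 25.9579

$25.96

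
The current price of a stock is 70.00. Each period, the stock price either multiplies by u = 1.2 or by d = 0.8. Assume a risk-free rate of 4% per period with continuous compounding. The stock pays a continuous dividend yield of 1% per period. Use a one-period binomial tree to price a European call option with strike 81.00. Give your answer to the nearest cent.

1.66

Per-period risk-free factor R = e^0.04 = 1.0408; dividend-adjusted growth = e^(0.04−0.01) = 1.0305.
Risk-neutral probability p = (1.0305 − 0.8)/(1.2 − 0.8) = 0.2305/0.4000 = 0.5761
Terminal stock prices: S_u = 84, S_d = 56
Terminal payoffs (S − K): max(3, 0) = 3, max(-25, 0) = 0
Node 0 (S = 70): V_0 = e^(−0.04)·[0.5761·3.0000 + 0.4239·0.0000] = 1.6606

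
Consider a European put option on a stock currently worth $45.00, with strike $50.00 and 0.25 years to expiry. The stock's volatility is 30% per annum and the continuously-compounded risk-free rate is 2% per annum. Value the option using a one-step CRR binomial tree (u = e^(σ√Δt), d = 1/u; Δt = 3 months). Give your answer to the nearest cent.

$5.84

CRR parameters: u = e^(σ√Δt) = e^(0.3·√0.25) = 1.1618, d = 1/u = 0.8607
Per-period rate: rΔt = 0.02·0.25 = 0.005, so R = e^0.005 = 1.0050
Risk-neutral probability p = (e^0.005 − 0.8607)/(1.1618 − 0.8607) = 0.1443/0.3011 = 0.4792
Terminal stock prices: S_u = 52.28, S_d = 38.73
Terminal payoffs (K − S): max(-2.283, 0) = 0, max(11.27, 0) = 11.27
Node 0 (S = 45): V_0 = e^(−0.005)·[0.4792·0.0000 + 0.5208·11.2681] = 5.8390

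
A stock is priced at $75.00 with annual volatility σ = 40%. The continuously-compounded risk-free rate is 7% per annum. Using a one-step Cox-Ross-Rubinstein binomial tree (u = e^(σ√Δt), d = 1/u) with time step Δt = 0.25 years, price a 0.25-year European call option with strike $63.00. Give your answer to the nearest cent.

CRR parameters: u = e^(σ√Δt) = e^(0.4·√0.25) = 1.2214, d = 1/u = 0.8187
Per-period rate: rΔt = 0.07·0.25 = 0.0175, so R = e^0.0175 = 1.0177
Risk-neutral probability p = (e^0.0175 − 0.8187)/(1.2214 − 0.8187) = 0.1989/0.4027 = 0.4940
Terminal stock prices: S_u = 91.61, S_d = 61.4
Terminal payoffs (S − K): max(28.61, 0) = 28.61, max(-1.595, 0) = 0
Node 0 (S = 75): V_0 = e^(−0.0175)·[0.4940·28.6052 + 0.5060·0.0000] = 13.8861

$13.89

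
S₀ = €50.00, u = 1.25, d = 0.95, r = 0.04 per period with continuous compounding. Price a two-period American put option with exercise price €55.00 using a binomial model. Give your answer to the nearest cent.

Risk-neutral probability p = (e^0.04 − 0.95)/(1.25 − 0.95) = 0.0908/0.3000 = 0.3027
Terminal stock prices: S_uu = 78.12, S_ud = 59.38, S_dd = 45.12
Terminal payoffs (K − S): max(-23.12, 0) = 0, max(-4.375, 0) = 0, max(9.875, 0) = 9.875
Node u (S = 62.5): continuation = e^(−0.04)·[0.3027·0.0000 + 0.6973·0.0000] = 0.0000; exercise value = 0.0000 ≤ continuation, so V_u = 0.0000
Node d (S = 47.5): continuation = e^(−0.04)·[0.3027·0.0000 + 0.6973·9.8750] = 6.6158; exercise value = 7.5000 > continuation, so V_d = 7.5000 (exercise)
Node 0 (S = 50): continuation = e^(−0.04)·[0.3027·0.0000 + 0.6973·7.5000] = 5.0247; exercise value = 5.0000 ≤ continuation, so V_0 = 5.0247

€5.02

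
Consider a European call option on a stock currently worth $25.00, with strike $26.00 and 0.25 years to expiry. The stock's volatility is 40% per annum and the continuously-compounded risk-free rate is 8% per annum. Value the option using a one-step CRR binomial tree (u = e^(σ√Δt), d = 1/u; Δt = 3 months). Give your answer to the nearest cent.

$2.22

CRR parameters: u = e^(σ√Δt) = e^(0.4·√0.25) = 1.2214, d = 1/u = 0.8187
Per-period rate: rΔt = 0.08·0.25 = 0.02, so R = e^0.02 = 1.0202
Risk-neutral probability p = (e^0.02 − 0.8187)/(1.2214 − 0.8187) = 0.2015/0.4027 = 0.5003
Terminal stock prices: S_u = 30.54, S_d = 20.47
Terminal payoffs (S − K): max(4.535, 0) = 4.535, max(-5.532, 0) = 0
Node 0 (S = 25): V_0 = e^(−0.02)·[0.5003·4.5351 + 0.4997·0.0000] = 2.2241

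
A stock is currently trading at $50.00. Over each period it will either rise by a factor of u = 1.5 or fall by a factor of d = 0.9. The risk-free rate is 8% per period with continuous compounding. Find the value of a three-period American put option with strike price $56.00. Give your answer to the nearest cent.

Risk-neutral probability p = (e^0.08 − 0.9)/(1.5 − 0.9) = 0.1833/0.6000 = 0.3055
Terminal stock prices: S_uuu = 168.8, S_uud = 101.2, S_udd = 60.75, S_ddd = 36.45
Terminal payoffs (K − S): max(-112.8, 0) = 0, max(-45.25, 0) = 0, max(-4.75, 0) = 0, max(19.55, 0) = 19.55
Node uu (S = 112.5): continuation = e^(−0.08)·[0.3055·0.0000 + 0.6945·0.0000] = 0.0000; exercise value = 0.0000 ≤ continuation, so V_uu = 0.0000
Node ud (S = 67.5): continuation = e^(−0.08)·[0.3055·0.0000 + 0.6945·0.0000] = 0.0000; exercise value = 0.0000 ≤ continuation, so V_ud = 0.0000
Node dd (S = 40.5): continuation = e^(−0.08)·[0.3055·0.0000 + 0.6945·19.5500] = 12.5340; exercise value = 15.5000 > continuation, so V_dd = 15.5000 (exercise)
Node u (S = 75): continuation = e^(−0.08)·[0.3055·0.0000 + 0.6945·0.0000] = 0.0000; exercise value = 0.0000 ≤ continuation, so V_u = 0.0000
Node d (S = 45): continuation = e^(−0.08)·[0.3055·0.0000 + 0.6945·15.5000] = 9.9374; exercise value = 11.0000 > continuation, so V_d = 11.0000 (exercise)
Node 0 (S = 50): continuation = e^(−0.08)·[0.3055·0.0000 + 0.6945·11.0000] = 7.0524; exercise value = 6.0000 ≤ continuation, so V_0 = 7.0524

$7.05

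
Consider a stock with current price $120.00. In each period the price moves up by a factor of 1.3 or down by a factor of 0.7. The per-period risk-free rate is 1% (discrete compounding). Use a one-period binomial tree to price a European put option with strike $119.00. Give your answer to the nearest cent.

$16.75

Risk-neutral probability p = (1 + 0.01 − 0.7)/(1.3 − 0.7) = 0.3100/0.6000 = 0.5167
Terminal stock prices: S_u = 156, S_d = 84
Terminal payoffs (K − S): max(-37, 0) = 0, max(35, 0) = 35
Node 0 (S = 120): V_0 = 1/1.01·[0.5167·0.0000 + 0.4833·35.0000] = 16.7492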